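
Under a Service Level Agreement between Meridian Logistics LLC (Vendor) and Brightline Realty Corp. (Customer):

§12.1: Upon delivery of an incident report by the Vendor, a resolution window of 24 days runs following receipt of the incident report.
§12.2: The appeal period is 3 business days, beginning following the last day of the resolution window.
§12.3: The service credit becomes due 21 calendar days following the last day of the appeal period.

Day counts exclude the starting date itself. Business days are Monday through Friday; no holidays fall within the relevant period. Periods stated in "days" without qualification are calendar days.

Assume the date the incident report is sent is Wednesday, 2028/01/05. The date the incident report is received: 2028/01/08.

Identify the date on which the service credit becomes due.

The last day of the resolution window: 2028/01/08 + 24 days = 2028/02/01.
The last day of the appeal period: 3 business days after Tuesday, 2028/02/01, skipping weekends — Feb 2, Feb 3, Feb 4 — lands on Friday, 2028/02/04.
Adding 21 calendar days to 2028/02/04 gives 2028/02/25, which is the date on which the service credit becomes due.

2028/02/25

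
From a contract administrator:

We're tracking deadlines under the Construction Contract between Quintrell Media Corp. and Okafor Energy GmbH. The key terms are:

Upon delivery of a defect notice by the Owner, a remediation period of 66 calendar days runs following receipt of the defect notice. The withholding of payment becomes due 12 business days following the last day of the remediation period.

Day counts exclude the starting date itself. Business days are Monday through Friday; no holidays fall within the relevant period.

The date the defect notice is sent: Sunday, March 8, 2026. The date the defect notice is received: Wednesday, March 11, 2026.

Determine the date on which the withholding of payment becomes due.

The last day of the remediation period: March 11, 2026 + 66 days = May 16, 2026.
The date on which the withholding of payment becomes due: counting 12 business days from Saturday, May 16, 2026 (May 18, May 19, May 20, May 21, …, May 29, Jun 1, Jun 2, skipping weekends) reaches Tuesday, June 2, 2026.

June 2, 2026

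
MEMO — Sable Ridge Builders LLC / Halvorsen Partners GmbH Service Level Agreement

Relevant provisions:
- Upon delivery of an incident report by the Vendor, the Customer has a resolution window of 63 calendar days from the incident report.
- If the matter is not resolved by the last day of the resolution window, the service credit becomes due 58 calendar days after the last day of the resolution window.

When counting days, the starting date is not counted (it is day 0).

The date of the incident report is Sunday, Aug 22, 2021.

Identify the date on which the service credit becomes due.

Dec 21, 2021

The last day of the resolution window: Aug 22, 2021 + 63 days = Oct 24, 2021.
The date on which the service credit becomes due: 58 calendar days after Oct 24, 2021 is Dec 21, 2021.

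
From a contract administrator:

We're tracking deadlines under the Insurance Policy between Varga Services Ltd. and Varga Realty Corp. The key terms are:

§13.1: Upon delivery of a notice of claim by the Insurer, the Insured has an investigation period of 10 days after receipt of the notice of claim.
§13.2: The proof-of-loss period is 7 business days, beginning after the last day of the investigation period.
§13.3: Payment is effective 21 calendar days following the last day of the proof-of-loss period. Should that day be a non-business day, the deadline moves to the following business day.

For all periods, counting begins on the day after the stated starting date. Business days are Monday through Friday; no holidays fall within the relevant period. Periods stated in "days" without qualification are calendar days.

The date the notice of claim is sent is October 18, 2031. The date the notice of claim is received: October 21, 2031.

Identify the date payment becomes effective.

December 2, 2031

The last day of the investigation period: October 21, 2031 + 10 days = October 31, 2031.
The last day of the proof-of-loss period: 7 business days after Friday, October 31, 2031, skipping weekends — Nov 3, Nov 4, Nov 5, Nov 6, Nov 7, Nov 10, Nov 11 — lands on Tuesday, November 11, 2031.
The date payment becomes effective: November 11, 2031 + 21 days = December 2, 2031. December 2, 2031 is a Tuesday, so no roll-forward applies.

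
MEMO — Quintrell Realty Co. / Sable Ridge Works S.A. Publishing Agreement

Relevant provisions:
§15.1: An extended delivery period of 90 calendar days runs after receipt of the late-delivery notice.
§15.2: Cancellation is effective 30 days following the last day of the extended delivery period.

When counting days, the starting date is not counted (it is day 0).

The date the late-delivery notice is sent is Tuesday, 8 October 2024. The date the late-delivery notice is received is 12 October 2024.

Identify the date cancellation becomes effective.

The last day of the extended delivery period: 90 calendar days after 12 October 2024 is 10 January 2025.
The date cancellation becomes effective: 30 calendar days after 10 January 2025 is 9 February 2025.

9 February 2025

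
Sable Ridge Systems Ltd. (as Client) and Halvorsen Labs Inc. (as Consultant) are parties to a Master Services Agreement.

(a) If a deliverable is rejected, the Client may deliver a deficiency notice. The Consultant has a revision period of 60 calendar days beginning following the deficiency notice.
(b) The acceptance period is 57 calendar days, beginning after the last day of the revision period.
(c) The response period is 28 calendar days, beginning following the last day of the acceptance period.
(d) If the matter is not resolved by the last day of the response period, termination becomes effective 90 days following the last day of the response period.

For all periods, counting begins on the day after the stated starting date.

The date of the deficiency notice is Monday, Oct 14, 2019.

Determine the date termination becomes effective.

The last day of the revision period: Oct 14, 2019 + 60 days = Dec 13, 2019.
Adding 57 calendar days to Dec 13, 2019 gives Feb 8, 2020, which is the last day of the acceptance period.
The last day of the response period: Feb 8, 2020 + 28 days = Mar 7, 2020.
The date termination becomes effective: 90 calendar days after Mar 7, 2020 is Jun 5, 2020.

Jun 5, 2020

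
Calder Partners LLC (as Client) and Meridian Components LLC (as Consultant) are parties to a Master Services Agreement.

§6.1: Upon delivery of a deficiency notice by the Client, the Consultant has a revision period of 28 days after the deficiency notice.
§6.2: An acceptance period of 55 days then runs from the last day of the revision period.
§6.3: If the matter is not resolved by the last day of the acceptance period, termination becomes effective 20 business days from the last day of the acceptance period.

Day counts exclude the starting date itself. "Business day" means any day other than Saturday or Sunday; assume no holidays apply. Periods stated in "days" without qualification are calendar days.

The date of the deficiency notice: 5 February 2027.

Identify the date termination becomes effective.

Adding 28 calendar days to 5 February 2027 gives 5 March 2027, which is the last day of the revision period.
The last day of the acceptance period: 55 calendar days after 5 March 2027 is 29 April 2027.
From Thursday, 29 April 2027, 20 business days (Apr 30, May 3, May 4, May 5, …, May 25, May 26, May 27, skipping weekends) brings us to Thursday, 27 May 2027, which is the date termination becomes effective.

27 May 2027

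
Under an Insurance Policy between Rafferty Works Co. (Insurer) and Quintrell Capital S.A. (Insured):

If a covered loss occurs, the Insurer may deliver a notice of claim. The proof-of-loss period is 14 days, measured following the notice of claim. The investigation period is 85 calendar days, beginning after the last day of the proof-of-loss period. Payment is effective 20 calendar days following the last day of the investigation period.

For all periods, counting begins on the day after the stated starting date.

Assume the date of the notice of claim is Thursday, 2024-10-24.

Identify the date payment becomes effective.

2025-02-20

The last day of the proof-of-loss period: 14 calendar days after 2024-10-24 is 2024-11-07.
The last day of the investigation period: 85 calendar days after 2024-11-07 is 2025-01-31.
The date payment becomes effective: 20 calendar days after 2025-01-31 is 2025-02-20.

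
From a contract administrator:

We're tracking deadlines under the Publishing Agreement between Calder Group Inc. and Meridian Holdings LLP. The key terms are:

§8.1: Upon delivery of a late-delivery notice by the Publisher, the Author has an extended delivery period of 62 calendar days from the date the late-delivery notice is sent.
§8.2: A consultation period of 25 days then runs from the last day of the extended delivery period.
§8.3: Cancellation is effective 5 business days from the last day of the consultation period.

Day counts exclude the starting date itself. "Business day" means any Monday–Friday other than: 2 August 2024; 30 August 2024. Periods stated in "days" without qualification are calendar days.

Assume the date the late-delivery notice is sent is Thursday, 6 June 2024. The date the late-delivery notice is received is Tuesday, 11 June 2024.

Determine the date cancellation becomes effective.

The last day of the extended delivery period: 6 June 2024 + 62 days = 7 August 2024.
The last day of the consultation period: 25 calendar days after 7 August 2024 is 1 September 2024.
The date cancellation becomes effective: counting 5 business days from Sunday, 1 September 2024 (Sep 2, Sep 3, Sep 4, Sep 5, Sep 6, skipping weekends) reaches Friday, 6 September 2024.

6 September 2024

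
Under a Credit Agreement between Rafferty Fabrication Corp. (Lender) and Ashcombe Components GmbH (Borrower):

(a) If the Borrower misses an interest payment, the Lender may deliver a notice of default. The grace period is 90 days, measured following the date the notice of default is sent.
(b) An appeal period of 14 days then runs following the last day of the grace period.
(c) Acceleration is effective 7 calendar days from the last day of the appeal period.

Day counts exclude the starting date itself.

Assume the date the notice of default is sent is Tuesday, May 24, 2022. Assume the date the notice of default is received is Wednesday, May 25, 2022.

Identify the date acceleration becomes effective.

The last day of the grace period: May 24, 2022 + 90 days = August 22, 2022.
The last day of the appeal period: 14 calendar days after August 22, 2022 is September 5, 2022.
The date acceleration becomes effective: 7 calendar days after September 5, 2022 is September 12, 2022.

September 12, 2022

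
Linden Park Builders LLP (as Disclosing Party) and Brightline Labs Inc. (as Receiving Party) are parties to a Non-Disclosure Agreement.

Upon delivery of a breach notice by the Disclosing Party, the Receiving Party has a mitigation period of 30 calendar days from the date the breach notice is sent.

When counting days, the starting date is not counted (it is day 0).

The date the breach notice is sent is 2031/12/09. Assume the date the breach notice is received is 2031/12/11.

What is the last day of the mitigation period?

The last day of the mitigation period: 2031/12/09 + 30 days = 2032/01/08.

2032/01/08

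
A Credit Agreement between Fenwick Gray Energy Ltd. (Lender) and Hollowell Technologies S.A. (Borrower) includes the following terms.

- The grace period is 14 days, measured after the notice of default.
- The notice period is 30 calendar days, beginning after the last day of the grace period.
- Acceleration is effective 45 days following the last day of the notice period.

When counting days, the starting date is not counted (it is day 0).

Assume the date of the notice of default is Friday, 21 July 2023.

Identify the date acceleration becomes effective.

The last day of the grace period: 21 July 2023 + 14 days = 4 August 2023.
The last day of the notice period: 4 August 2023 + 30 days = 3 September 2023.
The date acceleration becomes effective: 3 September 2023 + 45 days = 18 October 2023.

18 October 2023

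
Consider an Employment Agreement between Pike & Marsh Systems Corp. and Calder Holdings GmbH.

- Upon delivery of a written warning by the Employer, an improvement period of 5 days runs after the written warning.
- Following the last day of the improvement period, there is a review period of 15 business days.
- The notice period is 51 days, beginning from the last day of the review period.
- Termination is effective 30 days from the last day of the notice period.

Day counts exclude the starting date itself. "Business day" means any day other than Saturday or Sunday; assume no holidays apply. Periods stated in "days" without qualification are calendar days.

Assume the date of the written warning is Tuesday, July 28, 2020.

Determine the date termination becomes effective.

November 10, 2020

The last day of the improvement period: 5 calendar days after July 28, 2020 is August 2, 2020.
The last day of the review period: counting 15 business days from Sunday, August 2, 2020 (Aug 3, Aug 4, Aug 5, Aug 6, …, Aug 19, Aug 20, Aug 21, skipping weekends) reaches Friday, August 21, 2020.
Adding 51 calendar days to August 21, 2020 gives October 11, 2020, which is the last day of the notice period.
The date termination becomes effective: October 11, 2020 + 30 days = November 10, 2020.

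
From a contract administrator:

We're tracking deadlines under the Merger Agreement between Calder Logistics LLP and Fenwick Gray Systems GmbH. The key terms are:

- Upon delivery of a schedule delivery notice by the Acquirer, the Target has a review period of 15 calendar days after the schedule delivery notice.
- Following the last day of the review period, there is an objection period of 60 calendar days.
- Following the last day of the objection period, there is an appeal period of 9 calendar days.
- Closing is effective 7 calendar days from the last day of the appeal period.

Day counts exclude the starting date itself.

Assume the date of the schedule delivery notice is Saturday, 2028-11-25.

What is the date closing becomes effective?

2029-02-24

The last day of the review period: 2028-11-25 + 15 days = 2028-12-10.
The last day of the objection period: 2028-12-10 + 60 days = 2029-02-08.
Adding 9 calendar days to 2029-02-08 gives 2029-02-17, which is the last day of the appeal period.
Adding 7 calendar days to 2029-02-17 gives 2029-02-24, which is the date closing becomes effective.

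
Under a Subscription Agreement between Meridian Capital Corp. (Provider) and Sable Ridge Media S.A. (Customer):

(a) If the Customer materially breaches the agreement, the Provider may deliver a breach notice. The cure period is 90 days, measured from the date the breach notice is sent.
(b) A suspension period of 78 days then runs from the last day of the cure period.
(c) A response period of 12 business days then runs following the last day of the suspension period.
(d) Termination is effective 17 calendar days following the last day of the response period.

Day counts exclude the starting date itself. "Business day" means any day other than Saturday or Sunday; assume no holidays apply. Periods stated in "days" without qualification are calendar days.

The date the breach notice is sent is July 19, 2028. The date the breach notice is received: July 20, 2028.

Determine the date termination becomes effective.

The last day of the cure period: 90 calendar days after July 19, 2028 is October 17, 2028.
Adding 78 calendar days to October 17, 2028 gives January 3, 2029, which is the last day of the suspension period.
The last day of the response period: counting 12 business days from Wednesday, January 3, 2029 (Jan 4, Jan 5, Jan 8, Jan 9, …, Jan 17, Jan 18, Jan 19, skipping weekends) reaches Friday, January 19, 2029.
The date termination becomes effective: 17 calendar days after January 19, 2029 is February 5, 2029.

February 5, 2029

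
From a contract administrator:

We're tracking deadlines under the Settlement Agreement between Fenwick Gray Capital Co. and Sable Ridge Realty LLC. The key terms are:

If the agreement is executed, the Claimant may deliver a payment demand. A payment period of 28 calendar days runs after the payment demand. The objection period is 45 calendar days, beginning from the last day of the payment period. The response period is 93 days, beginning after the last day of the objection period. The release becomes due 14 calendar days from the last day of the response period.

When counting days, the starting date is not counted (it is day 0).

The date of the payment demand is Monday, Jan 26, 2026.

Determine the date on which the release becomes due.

Jul 25, 2026

The last day of the payment period: Jan 26, 2026 + 28 days = Feb 23, 2026.
The last day of the objection period: 45 calendar days after Feb 23, 2026 is Apr 9, 2026.
The last day of the response period: Apr 9, 2026 + 93 days = Jul 11, 2026.
Adding 14 calendar days to Jul 11, 2026 gives Jul 25, 2026, which is the date on which the release becomes due.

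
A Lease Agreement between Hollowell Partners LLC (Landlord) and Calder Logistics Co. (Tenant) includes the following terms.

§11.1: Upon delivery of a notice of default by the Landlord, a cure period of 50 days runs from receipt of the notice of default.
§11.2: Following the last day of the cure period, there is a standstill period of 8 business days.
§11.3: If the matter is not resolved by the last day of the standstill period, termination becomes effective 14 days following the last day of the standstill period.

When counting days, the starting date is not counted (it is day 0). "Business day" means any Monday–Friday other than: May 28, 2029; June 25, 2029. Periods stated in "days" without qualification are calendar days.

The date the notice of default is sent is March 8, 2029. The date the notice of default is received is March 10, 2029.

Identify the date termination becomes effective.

May 23, 2029

The last day of the cure period: 50 calendar days after March 10, 2029 is April 29, 2029.
From Sunday, April 29, 2029, 8 business days (Apr 30, May 1, May 2, May 3, May 4, May 7, May 8, May 9, skipping weekends) brings us to Wednesday, May 9, 2029, which is the last day of the standstill period.
The date termination becomes effective: 14 calendar days after May 9, 2029 is May 23, 2029.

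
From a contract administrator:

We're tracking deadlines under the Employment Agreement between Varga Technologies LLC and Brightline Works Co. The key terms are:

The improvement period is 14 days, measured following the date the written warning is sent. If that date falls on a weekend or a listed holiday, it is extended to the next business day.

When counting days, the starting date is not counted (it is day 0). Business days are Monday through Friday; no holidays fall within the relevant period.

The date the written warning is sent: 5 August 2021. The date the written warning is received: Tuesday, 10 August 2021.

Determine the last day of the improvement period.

19 August 2021

Adding 14 calendar days to 5 August 2021 gives 19 August 2021, which is the last day of the improvement period. 19 August 2021 is a Thursday, so no roll-forward applies.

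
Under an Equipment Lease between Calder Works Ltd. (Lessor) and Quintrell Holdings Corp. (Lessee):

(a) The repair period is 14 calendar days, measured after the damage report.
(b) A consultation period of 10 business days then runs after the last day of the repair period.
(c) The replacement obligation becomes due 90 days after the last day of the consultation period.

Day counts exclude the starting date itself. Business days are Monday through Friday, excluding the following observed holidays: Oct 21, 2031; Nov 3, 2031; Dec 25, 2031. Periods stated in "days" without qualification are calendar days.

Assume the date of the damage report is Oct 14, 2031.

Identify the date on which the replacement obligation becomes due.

The last day of the repair period: 14 calendar days after Oct 14, 2031 is Oct 28, 2031.
The last day of the consultation period: counting 10 business days from Tuesday, Oct 28, 2031 (Oct 29, Oct 30, Oct 31, Nov 4, Nov 5, Nov 6, Nov 7, Nov 10, Nov 11, Nov 12, skipping weekends and the listed holiday on Nov 3) reaches Wednesday, Nov 12, 2031.
Adding 90 calendar days to Nov 12, 2031 gives Feb 10, 2032, which is the date on which the replacement obligation becomes due.

Feb 10, 2032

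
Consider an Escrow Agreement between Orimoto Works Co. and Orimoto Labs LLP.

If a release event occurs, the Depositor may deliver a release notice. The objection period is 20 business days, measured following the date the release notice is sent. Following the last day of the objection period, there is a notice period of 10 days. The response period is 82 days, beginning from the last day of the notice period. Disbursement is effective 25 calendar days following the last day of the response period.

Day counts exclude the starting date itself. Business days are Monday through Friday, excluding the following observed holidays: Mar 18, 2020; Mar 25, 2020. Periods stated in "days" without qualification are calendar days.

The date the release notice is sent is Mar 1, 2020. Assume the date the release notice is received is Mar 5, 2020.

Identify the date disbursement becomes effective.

Jul 26, 2020

The last day of the objection period: 20 business days after Sunday, Mar 1, 2020, skipping weekends and the listed holidays on Mar 18, Mar 25 — Mar 2, Mar 3, Mar 4, Mar 5, …, Mar 27, Mar 30, Mar 31 — lands on Tuesday, Mar 31, 2020.
The last day of the notice period: 10 calendar days after Mar 31, 2020 is Apr 10, 2020.
The last day of the response period: Apr 10, 2020 + 82 days = Jul 1, 2020.
The date disbursement becomes effective: 25 calendar days after Jul 1, 2020 is Jul 26, 2020.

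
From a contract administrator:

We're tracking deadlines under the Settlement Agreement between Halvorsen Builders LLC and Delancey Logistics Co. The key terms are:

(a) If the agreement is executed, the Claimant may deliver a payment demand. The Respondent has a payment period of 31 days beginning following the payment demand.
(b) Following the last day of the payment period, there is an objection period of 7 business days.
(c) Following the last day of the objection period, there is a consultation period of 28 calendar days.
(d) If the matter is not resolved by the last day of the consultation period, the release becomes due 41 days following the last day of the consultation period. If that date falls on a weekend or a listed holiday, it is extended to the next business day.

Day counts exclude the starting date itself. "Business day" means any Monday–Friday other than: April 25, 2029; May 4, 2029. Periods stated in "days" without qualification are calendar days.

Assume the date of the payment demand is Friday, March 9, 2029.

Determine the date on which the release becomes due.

The last day of the payment period: March 9, 2029 + 31 days = April 9, 2029.
The last day of the objection period: 7 business days after Monday, April 9, 2029, skipping weekends — Apr 10, Apr 11, Apr 12, Apr 13, Apr 16, Apr 17, Apr 18 — lands on Wednesday, April 18, 2029.
The last day of the consultation period: 28 calendar days after April 18, 2029 is May 16, 2029.
The date on which the release becomes due: May 16, 2029 + 41 days = June 26, 2029. June 26, 2029 is a Tuesday and is not a listed holiday, so no roll-forward applies.

June 26, 2029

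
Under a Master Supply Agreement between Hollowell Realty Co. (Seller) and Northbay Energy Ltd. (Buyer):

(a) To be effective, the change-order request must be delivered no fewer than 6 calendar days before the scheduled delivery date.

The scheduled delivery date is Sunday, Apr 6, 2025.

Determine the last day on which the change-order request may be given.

Mar 31, 2025

Apr 6, 2025 minus 6 days is Mar 31, 2025.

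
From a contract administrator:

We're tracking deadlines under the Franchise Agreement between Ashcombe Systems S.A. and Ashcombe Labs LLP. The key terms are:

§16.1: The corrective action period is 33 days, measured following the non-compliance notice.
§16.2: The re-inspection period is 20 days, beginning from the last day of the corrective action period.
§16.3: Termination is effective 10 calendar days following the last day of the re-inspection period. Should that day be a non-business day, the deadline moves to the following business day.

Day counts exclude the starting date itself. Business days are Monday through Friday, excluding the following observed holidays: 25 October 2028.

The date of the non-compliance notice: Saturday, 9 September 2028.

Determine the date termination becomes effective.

13 November 2028

The last day of the corrective action period: 9 September 2028 + 33 days = 12 October 2028.
The last day of the re-inspection period: 12 October 2028 + 20 days = 1 November 2028.
The date termination becomes effective: 10 calendar days after 1 November 2028 is 11 November 2028. That falls on a Saturday, so it rolls to the next business day, Monday, 13 November 2028.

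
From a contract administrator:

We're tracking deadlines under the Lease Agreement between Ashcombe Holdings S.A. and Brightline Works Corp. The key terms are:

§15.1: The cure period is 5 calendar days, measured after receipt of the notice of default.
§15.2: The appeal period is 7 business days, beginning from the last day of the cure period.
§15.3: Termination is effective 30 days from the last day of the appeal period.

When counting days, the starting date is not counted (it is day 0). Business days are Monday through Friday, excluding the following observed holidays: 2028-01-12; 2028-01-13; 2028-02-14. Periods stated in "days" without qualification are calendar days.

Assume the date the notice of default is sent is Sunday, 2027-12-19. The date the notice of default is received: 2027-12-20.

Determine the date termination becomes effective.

2028-02-03

Adding 5 calendar days to 2027-12-20 gives 2027-12-25, which is the last day of the cure period.
The last day of the appeal period: 7 business days after Saturday, 2027-12-25, skipping weekends — Dec 27, Dec 28, Dec 29, Dec 30, Dec 31, Jan 3, Jan 4 — lands on Tuesday, 2028-01-04.
The date termination becomes effective: 30 calendar days after 2028-01-04 is 2028-02-03.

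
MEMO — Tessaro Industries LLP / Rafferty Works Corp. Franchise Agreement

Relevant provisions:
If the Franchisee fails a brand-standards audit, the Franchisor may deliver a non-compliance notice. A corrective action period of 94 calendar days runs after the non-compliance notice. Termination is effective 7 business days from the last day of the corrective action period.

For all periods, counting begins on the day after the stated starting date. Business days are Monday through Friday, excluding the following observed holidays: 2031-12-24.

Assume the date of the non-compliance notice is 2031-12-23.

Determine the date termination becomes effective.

The last day of the corrective action period: 94 calendar days after 2031-12-23 is 2032-03-26.
From Friday, 2032-03-26, 7 business days (Mar 29, Mar 30, Mar 31, Apr 1, Apr 2, Apr 5, Apr 6, skipping weekends) brings us to Tuesday, 2032-04-06, which is the date termination becomes effective.

2032-04-06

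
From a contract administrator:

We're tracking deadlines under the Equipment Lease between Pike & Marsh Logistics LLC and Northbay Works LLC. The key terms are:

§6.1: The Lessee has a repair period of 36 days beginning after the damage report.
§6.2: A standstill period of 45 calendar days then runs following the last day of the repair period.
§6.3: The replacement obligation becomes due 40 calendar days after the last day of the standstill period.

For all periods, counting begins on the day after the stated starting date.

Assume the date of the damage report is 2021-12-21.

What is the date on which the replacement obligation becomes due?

2022-04-21

The last day of the repair period: 2021-12-21 + 36 days = 2022-01-26.
The last day of the standstill period: 2022-01-26 + 45 days = 2022-03-12.
The date on which the replacement obligation becomes due: 2022-03-12 + 40 days = 2022-04-21.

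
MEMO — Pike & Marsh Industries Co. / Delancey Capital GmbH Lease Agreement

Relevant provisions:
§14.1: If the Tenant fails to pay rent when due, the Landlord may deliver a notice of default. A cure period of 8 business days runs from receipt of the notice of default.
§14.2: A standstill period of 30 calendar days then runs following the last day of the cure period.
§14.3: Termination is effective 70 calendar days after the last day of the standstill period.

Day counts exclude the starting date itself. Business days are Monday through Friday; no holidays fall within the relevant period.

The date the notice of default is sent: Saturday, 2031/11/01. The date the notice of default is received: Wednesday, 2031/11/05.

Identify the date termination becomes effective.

2032/02/25

The last day of the cure period: counting 8 business days from Wednesday, 2031/11/05 (Nov 6, Nov 7, Nov 10, Nov 11, Nov 12, Nov 13, Nov 14, Nov 17, skipping weekends) reaches Monday, 2031/11/17.
The last day of the standstill period: 2031/11/17 + 30 days = 2031/12/17.
Adding 70 calendar days to 2031/12/17 gives 2032/02/25, which is the date termination becomes effective.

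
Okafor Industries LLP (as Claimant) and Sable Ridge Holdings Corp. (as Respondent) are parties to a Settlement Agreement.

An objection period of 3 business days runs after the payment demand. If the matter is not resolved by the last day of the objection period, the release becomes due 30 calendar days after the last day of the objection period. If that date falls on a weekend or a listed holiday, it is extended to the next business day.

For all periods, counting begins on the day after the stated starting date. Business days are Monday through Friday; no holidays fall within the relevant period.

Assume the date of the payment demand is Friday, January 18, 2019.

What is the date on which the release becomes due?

February 22, 2019

The last day of the objection period: 3 business days after Friday, January 18, 2019, skipping weekends — Jan 21, Jan 22, Jan 23 — lands on Wednesday, January 23, 2019.
Adding 30 calendar days to January 23, 2019 gives February 22, 2019, which is the date on which the release becomes due. February 22, 2019 is a Friday, so no roll-forward applies.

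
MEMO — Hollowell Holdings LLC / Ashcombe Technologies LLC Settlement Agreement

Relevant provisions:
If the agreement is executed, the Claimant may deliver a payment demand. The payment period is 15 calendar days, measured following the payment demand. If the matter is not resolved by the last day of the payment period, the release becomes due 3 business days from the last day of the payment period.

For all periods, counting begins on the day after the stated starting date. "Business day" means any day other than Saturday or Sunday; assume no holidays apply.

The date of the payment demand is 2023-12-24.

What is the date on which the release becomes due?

2024-01-11

The last day of the payment period: 15 calendar days after 2023-12-24 is 2024-01-08.
From Monday, 2024-01-08, 3 business days (Jan 9, Jan 10, Jan 11, skipping weekends) brings us to Thursday, 2024-01-11, which is the date on which the release becomes due.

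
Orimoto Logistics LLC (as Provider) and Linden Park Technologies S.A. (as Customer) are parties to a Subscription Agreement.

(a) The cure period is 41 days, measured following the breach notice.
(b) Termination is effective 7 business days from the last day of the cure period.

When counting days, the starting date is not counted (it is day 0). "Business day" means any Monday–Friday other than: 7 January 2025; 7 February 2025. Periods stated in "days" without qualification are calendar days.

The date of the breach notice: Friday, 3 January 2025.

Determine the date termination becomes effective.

24 February 2025

The last day of the cure period: 41 calendar days after 3 January 2025 is 13 February 2025.
The date termination becomes effective: 7 business days after Thursday, 13 February 2025, skipping weekends — Feb 14, Feb 17, Feb 18, Feb 19, Feb 20, Feb 21, Feb 24 — lands on Monday, 24 February 2025.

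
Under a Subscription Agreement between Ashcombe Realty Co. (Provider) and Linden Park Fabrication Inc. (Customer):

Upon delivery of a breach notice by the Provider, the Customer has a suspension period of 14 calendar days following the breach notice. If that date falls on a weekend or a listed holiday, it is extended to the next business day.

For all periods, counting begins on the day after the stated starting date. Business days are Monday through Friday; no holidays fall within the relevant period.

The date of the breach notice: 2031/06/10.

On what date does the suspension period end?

The last day of the suspension period: 2031/06/10 + 14 days = 2031/06/24. 2031/06/24 is a Tuesday, so no roll-forward applies.

2031/06/24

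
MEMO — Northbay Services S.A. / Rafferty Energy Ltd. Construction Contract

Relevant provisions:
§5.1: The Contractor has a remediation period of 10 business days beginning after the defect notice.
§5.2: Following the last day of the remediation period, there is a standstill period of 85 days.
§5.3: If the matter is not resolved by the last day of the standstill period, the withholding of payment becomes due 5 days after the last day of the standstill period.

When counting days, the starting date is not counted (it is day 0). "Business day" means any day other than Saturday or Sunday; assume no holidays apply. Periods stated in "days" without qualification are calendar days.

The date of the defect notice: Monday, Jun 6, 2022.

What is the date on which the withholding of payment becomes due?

Sep 18, 2022

From Monday, Jun 6, 2022, 10 business days (Jun 7, Jun 8, Jun 9, Jun 10, Jun 13, Jun 14, Jun 15, Jun 16, Jun 17, Jun 20, skipping weekends) brings us to Monday, Jun 20, 2022, which is the last day of the remediation period.
The last day of the standstill period: Jun 20, 2022 + 85 days = Sep 13, 2022.
The date on which the withholding of payment becomes due: 5 calendar days after Sep 13, 2022 is Sep 18, 2022.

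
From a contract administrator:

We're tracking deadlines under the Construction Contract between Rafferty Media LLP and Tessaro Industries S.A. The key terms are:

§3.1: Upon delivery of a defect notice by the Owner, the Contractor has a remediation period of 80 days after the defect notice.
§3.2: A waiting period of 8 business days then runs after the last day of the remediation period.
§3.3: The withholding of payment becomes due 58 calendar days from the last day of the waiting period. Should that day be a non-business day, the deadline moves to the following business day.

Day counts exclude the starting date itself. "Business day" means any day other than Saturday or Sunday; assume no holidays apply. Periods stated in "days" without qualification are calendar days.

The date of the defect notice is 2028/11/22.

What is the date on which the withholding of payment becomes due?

The last day of the remediation period: 80 calendar days after 2028/11/22 is 2029/02/10.
From Saturday, 2029/02/10, 8 business days (Feb 12, Feb 13, Feb 14, Feb 15, Feb 16, Feb 19, Feb 20, Feb 21, skipping weekends) brings us to Wednesday, 2029/02/21, which is the last day of the waiting period.
Adding 58 calendar days to 2029/02/21 gives 2029/04/20, which is the date on which the withholding of payment becomes due. 2029/04/20 is a Friday, so no roll-forward applies.

2029/04/20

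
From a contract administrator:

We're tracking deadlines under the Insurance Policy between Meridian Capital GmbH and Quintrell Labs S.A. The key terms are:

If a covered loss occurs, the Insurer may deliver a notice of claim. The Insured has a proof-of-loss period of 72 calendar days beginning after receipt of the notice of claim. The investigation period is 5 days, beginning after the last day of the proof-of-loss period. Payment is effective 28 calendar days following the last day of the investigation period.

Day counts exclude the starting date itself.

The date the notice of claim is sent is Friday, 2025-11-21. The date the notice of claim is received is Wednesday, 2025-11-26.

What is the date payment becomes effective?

2026-03-11

The last day of the proof-of-loss period: 2025-11-26 + 72 days = 2026-02-06.
The last day of the investigation period: 2026-02-06 + 5 days = 2026-02-11.
The date payment becomes effective: 2026-02-11 + 28 days = 2026-03-11.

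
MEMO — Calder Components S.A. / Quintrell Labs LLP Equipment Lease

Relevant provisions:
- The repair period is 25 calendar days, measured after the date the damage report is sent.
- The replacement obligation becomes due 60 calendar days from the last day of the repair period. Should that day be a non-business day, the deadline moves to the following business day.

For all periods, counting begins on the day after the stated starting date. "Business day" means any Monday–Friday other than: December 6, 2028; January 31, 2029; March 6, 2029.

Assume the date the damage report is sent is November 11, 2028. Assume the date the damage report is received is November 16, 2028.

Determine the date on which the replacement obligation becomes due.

The last day of the repair period: 25 calendar days after November 11, 2028 is December 6, 2028.
Adding 60 calendar days to December 6, 2028 gives February 4, 2029, which is the date on which the replacement obligation becomes due. That falls on a Sunday, so it rolls to the next business day, Monday, February 5, 2029.

February 5, 2029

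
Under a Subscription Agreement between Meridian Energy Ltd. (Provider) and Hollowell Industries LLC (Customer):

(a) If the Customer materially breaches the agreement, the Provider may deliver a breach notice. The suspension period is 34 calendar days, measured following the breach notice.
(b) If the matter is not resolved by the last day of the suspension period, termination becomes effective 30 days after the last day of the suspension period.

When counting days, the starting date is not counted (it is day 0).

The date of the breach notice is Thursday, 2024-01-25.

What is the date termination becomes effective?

The last day of the suspension period: 34 calendar days after 2024-01-25 is 2024-02-28.
The date termination becomes effective: 30 calendar days after 2024-02-28 is 2024-03-29.

2024-03-29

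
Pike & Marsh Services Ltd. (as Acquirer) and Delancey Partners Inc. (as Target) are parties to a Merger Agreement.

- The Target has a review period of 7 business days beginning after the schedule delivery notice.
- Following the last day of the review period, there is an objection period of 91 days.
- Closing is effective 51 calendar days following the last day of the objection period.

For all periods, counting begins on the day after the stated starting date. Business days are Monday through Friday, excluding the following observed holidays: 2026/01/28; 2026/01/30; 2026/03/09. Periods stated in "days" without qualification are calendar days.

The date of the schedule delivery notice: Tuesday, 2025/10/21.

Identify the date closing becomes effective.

The last day of the review period: counting 7 business days from Tuesday, 2025/10/21 (Oct 22, Oct 23, Oct 24, Oct 27, Oct 28, Oct 29, Oct 30, skipping weekends) reaches Thursday, 2025/10/30.
Adding 91 calendar days to 2025/10/30 gives 2026/01/29, which is the last day of the objection period.
The date closing becomes effective: 2026/01/29 + 51 days = 2026/03/21.

2026/03/21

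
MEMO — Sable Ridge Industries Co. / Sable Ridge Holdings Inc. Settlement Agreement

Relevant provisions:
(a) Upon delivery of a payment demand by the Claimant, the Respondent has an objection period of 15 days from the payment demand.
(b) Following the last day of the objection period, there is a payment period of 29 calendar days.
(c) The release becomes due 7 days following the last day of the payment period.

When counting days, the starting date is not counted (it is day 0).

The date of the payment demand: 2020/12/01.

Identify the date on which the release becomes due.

Adding 15 calendar days to 2020/12/01 gives 2020/12/16, which is the last day of the objection period.
The last day of the payment period: 29 calendar days after 2020/12/16 is 2021/01/14.
The date on which the release becomes due: 2021/01/14 + 7 days = 2021/01/21.

2021/01/21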